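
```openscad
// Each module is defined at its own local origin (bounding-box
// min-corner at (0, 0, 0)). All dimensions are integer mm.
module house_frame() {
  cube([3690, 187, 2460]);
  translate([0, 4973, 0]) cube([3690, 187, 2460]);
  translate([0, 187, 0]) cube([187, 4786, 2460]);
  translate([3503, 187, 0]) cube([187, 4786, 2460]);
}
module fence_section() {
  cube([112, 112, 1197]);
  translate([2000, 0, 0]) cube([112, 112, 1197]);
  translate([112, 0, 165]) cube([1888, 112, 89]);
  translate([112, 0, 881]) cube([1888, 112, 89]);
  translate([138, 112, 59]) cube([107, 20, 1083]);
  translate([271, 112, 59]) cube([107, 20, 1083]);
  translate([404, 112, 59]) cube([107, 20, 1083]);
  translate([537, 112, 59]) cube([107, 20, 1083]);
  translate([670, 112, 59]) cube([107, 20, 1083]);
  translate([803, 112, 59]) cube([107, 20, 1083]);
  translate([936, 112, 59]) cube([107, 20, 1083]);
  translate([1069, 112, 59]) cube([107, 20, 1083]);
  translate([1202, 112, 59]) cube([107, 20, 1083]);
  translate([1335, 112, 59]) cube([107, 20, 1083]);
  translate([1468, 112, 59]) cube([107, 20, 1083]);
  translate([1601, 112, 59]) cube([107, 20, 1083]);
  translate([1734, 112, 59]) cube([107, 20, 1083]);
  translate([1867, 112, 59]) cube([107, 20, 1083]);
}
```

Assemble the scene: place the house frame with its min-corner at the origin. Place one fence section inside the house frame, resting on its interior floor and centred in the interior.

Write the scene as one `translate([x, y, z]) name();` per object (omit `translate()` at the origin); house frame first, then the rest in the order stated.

house_frame();
translate([789, 2514, 0]) fence_section();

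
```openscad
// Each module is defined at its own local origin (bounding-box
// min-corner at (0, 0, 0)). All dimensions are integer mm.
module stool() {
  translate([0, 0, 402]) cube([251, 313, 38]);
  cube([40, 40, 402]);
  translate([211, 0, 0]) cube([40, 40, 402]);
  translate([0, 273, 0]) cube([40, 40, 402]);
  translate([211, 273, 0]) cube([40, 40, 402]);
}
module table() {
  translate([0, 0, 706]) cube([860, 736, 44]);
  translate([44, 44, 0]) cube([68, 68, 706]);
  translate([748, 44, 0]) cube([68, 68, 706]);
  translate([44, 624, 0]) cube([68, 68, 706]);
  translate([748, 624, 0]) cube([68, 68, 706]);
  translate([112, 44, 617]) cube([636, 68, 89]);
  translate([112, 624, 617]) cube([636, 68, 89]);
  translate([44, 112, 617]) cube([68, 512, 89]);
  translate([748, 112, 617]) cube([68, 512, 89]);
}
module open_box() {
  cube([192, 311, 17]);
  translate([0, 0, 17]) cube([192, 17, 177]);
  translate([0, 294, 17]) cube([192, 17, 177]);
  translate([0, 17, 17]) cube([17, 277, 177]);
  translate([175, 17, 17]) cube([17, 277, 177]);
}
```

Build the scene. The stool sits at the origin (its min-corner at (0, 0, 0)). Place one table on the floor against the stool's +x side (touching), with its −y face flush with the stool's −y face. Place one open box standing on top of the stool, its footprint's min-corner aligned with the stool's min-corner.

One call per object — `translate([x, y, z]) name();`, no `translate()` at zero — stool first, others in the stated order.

stool();
translate([251, 0, 0]) table();
translate([0, 0, 440]) open_box();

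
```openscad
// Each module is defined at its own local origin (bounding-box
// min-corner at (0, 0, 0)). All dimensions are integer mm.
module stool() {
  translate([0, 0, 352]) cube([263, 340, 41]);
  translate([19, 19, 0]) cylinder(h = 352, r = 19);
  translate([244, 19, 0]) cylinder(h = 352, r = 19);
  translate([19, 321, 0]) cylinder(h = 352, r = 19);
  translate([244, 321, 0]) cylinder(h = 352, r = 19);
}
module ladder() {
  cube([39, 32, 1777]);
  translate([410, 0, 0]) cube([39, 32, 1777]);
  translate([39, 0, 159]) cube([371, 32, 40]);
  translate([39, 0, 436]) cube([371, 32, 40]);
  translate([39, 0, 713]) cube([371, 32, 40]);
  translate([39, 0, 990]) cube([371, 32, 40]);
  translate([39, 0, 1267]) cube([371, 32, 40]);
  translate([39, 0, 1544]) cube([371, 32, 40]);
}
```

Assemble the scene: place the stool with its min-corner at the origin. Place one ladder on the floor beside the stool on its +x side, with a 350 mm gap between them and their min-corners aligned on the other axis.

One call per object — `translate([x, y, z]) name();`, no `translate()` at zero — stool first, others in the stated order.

stool();
translate([613, 0, 0]) ladder();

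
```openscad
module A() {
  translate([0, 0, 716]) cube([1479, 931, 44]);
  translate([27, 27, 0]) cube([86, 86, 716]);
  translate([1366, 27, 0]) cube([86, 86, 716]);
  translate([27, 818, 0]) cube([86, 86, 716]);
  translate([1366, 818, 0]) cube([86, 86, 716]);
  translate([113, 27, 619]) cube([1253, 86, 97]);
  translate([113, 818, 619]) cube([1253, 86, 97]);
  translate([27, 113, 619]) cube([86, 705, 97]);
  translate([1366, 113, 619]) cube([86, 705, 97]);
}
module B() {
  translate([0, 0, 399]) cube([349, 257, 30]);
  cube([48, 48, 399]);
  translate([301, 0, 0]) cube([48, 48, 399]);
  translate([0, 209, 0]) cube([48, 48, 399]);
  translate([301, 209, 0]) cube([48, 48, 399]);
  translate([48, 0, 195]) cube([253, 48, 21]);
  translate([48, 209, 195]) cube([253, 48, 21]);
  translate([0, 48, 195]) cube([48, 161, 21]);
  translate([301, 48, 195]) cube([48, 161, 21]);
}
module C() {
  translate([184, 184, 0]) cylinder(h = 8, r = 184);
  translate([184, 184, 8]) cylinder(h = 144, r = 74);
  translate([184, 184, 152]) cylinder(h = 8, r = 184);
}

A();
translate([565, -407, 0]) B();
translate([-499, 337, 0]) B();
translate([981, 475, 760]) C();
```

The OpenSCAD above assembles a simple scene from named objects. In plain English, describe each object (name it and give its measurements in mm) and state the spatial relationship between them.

A is a rectangular dining table. The top is 1479×931×44 mm with its upper surface at z = 760 mm. It stands on four 86×86 mm square legs, each inset 27 mm from the nearest pair of top edges, running from the floor to the underside of the top. Four apron rails, 86 mm thick and 97 mm tall, run between adjacent legs with their top edges flush with the underside of the top and their outer faces flush with the legs' outer faces.

B is a four-legged stool. The seat is 349×257 mm, 30 mm thick, top at z = 429 mm. It stands on four square legs, each 48×48 mm in cross-section, from z = 0 to the seat underside, each flush with a corner of the seat. Four stretchers, 48 mm wide and 21 mm tall, connect adjacent legs with their undersides at z = 195 mm, each running between the inner faces of the legs it joins and aligned with the legs' outer faces on the other axis.

C is a spool: two coaxial disc flanges of radius 184 mm and thickness 8 mm, joined by a core cylinder of radius 74 mm and height 144 mm. The lower flange rests on z = 0 and the three cylinders share a vertical axis.

Two stools sit around the table at the −y, −x sides. The spool is on top of the table.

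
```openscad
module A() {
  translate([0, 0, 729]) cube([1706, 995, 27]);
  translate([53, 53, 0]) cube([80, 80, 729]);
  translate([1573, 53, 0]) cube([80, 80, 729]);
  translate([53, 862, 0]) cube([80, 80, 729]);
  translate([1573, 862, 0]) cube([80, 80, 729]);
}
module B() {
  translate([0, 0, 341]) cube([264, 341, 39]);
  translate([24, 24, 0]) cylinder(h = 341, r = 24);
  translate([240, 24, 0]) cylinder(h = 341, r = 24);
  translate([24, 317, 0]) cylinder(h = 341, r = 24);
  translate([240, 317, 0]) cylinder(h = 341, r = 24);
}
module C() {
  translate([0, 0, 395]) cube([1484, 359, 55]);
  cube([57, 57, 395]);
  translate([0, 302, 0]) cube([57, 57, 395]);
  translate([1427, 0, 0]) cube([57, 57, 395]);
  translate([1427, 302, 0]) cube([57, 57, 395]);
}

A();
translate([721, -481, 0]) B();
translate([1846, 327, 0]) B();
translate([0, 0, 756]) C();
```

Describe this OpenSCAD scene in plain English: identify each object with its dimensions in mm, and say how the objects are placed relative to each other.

A is a table with a 1706×995 mm rectangular top, 27 mm thick, top surface at z = 756 mm, supported by four 80×80 mm square legs, each inset 53 mm from the nearest pair of top edges, running from the floor.

B is a simple wooden stool: a rectangular seat 264 mm (x) by 341 mm (y), 39 mm thick, top face at z = 380 mm, on four round legs, each 48 mm in diameter. The legs rest on z = 0, each leg's axis is inset half a diameter from the nearest pair of seat edges (so the leg's bounding box is flush with the corner).

C is a bench: a 1484×359 mm seat slab, 55 mm thick, top at z = 450 mm, on four 57×57 mm square legs flush with the seat corners and standing on z = 0.

Two stools sit around the table at the −y, +x sides. The bench is on top of the table.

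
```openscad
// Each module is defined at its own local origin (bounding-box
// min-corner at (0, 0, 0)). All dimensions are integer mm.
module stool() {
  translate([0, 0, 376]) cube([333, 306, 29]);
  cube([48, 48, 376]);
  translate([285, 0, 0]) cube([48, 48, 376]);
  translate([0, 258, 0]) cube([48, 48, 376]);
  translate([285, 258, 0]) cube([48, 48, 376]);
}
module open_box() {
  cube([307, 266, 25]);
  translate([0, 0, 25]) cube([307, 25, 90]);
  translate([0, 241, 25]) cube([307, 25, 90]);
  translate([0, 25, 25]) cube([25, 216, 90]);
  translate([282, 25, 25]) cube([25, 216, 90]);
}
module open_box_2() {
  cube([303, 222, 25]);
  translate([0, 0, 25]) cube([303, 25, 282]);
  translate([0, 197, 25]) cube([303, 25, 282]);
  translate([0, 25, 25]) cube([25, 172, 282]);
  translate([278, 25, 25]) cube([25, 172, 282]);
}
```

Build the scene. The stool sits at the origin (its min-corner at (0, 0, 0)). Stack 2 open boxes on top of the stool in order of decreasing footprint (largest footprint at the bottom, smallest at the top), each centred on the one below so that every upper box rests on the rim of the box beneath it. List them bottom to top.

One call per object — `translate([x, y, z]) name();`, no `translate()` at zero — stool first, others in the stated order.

stool();
translate([13, 20, 405]) open_box();
translate([15, 42, 520]) open_box_2();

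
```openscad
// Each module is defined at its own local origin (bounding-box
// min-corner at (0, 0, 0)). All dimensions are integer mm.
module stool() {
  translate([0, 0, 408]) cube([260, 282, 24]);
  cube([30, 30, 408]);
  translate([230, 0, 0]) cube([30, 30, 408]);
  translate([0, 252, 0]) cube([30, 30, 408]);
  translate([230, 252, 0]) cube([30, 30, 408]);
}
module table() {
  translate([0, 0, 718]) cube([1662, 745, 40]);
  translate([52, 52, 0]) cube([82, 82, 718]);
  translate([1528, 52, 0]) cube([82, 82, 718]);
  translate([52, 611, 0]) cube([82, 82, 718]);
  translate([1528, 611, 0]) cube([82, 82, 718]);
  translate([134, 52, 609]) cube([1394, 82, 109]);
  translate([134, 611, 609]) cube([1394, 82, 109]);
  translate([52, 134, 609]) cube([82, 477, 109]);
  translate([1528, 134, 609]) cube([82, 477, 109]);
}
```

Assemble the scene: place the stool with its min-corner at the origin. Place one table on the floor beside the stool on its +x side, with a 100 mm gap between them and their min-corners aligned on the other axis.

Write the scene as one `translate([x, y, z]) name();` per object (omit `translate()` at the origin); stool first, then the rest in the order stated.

stool();
translate([360, 0, 0]) table();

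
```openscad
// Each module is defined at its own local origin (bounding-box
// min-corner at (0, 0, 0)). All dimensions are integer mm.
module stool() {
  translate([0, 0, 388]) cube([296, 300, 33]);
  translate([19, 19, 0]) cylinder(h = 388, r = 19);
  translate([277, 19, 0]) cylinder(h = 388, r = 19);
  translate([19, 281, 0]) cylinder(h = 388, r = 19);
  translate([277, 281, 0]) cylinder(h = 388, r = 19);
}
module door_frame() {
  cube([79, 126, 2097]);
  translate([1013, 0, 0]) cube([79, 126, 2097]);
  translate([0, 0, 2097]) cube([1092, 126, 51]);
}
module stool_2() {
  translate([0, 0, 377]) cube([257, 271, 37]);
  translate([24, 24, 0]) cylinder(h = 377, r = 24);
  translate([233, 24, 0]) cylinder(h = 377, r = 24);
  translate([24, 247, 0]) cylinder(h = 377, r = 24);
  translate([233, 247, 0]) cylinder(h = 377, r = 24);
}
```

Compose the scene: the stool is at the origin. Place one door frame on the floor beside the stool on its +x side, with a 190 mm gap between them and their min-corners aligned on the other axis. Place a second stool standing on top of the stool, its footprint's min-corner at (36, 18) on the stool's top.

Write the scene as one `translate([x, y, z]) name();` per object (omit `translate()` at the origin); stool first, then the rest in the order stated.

stool();
translate([486, 0, 0]) door_frame();
translate([36, 18, 421]) stool_2();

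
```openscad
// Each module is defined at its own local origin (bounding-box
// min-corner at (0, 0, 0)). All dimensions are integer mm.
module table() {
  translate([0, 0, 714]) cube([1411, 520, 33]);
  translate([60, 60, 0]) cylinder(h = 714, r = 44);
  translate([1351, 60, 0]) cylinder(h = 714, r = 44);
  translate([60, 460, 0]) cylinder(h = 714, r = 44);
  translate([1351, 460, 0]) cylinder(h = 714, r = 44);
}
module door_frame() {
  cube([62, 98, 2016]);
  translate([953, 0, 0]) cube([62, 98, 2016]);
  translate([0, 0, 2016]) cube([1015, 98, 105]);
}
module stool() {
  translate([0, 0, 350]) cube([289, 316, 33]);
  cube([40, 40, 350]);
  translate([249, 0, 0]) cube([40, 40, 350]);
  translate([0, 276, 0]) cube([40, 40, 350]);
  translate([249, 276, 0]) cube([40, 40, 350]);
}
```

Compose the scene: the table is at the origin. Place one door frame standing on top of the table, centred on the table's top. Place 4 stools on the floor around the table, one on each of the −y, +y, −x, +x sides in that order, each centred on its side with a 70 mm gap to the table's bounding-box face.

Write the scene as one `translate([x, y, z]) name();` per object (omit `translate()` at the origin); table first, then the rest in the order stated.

table();
translate([198, 211, 747]) door_frame();
translate([561, -386, 0]) stool();
translate([561, 590, 0]) stool();
translate([-359, 102, 0]) stool();
translate([1481, 102, 0]) stool();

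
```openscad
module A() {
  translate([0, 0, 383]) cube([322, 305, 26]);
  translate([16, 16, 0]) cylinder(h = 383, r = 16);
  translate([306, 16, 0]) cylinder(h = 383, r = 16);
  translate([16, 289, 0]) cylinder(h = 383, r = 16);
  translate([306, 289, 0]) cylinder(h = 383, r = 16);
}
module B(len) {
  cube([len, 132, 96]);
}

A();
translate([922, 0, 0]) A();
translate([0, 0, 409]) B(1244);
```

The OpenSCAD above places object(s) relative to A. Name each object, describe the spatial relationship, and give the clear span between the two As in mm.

Second stool starts at x = 922; first ends at x = 322; clear span = 922 − 322 = 600 mm.

A is a stool. B is a beam. A beam spans the tops of two stools. The clear span between the two stools is 600 mm.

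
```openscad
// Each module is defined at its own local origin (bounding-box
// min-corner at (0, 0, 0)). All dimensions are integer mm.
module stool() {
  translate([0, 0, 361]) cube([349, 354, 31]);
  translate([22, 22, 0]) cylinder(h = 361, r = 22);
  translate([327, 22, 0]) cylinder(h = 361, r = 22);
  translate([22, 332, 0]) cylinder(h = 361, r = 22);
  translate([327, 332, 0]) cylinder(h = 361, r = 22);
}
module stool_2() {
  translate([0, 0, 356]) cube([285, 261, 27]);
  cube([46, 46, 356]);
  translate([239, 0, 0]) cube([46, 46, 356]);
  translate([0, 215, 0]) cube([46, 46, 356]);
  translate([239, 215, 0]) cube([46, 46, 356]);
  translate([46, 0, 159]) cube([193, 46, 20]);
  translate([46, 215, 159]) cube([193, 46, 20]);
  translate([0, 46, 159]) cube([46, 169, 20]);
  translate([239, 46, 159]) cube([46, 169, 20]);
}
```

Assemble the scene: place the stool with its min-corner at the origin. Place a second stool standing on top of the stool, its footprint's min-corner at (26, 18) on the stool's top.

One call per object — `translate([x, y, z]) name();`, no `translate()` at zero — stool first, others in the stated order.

stool();
translate([26, 18, 392]) stool_2();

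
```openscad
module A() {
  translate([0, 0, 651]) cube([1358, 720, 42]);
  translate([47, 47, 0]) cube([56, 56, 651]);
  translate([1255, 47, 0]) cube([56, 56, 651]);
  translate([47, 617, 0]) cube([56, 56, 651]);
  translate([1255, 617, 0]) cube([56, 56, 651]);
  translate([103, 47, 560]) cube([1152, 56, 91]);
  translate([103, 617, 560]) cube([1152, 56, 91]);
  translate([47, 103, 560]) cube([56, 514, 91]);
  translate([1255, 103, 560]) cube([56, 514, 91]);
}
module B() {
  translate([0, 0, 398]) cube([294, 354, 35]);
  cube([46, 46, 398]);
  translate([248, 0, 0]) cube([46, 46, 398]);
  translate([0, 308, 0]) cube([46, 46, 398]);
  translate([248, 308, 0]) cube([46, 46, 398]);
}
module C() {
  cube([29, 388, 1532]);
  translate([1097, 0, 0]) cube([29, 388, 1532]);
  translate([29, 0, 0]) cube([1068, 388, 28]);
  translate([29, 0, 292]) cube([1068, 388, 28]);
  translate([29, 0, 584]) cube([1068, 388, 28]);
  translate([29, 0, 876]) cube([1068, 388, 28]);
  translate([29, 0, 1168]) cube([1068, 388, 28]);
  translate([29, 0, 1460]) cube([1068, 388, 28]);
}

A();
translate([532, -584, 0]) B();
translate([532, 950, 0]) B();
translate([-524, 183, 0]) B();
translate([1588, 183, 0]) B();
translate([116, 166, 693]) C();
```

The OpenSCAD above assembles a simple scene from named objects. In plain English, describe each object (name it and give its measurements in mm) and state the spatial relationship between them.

A is a table with a 1358×720 mm rectangular top, 42 mm thick, top surface at z = 693 mm, supported by four 56×56 mm square legs, each inset 47 mm from the nearest pair of top edges, running from the floor. Four apron rails, 56 mm thick and 91 mm tall, run between adjacent legs with their top edges flush with the underside of the top and their outer faces flush with the legs' outer faces.

B is a four-legged stool. The seat is a 294×354×35 mm slab whose top surface is at z = 433 mm; four square legs, each 46×46 mm in cross-section, run from the floor (z = 0) to the underside of the seat, each flush with a corner of the seat.

C is an open bookshelf. Two side panels, each 29 mm thick, 388 mm deep and 1532 mm tall, stand 1126 mm apart (outside-to-outside). Between them sit 6 shelves, each 28 mm thick and 388 mm deep, spanning the full gap between the sides. The bottom shelf rests on the floor (its underside at z = 0) and the clear gap between one shelf's top and the next shelf's underside is 264 mm.

Four stools sit around the table at the −y, +y, −x, +x sides. The bookshelf is on top of the table, centred.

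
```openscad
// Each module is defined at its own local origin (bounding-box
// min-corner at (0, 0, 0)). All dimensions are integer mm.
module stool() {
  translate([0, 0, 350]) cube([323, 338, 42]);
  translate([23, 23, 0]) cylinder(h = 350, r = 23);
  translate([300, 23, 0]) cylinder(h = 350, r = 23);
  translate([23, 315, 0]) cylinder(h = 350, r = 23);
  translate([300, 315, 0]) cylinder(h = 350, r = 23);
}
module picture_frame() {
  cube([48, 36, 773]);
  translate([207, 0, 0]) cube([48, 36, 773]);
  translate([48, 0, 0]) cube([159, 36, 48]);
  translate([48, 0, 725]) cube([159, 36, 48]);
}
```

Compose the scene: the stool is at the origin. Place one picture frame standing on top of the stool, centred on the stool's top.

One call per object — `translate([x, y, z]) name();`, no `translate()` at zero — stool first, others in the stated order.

stool();
translate([34, 151, 392]) picture_frame();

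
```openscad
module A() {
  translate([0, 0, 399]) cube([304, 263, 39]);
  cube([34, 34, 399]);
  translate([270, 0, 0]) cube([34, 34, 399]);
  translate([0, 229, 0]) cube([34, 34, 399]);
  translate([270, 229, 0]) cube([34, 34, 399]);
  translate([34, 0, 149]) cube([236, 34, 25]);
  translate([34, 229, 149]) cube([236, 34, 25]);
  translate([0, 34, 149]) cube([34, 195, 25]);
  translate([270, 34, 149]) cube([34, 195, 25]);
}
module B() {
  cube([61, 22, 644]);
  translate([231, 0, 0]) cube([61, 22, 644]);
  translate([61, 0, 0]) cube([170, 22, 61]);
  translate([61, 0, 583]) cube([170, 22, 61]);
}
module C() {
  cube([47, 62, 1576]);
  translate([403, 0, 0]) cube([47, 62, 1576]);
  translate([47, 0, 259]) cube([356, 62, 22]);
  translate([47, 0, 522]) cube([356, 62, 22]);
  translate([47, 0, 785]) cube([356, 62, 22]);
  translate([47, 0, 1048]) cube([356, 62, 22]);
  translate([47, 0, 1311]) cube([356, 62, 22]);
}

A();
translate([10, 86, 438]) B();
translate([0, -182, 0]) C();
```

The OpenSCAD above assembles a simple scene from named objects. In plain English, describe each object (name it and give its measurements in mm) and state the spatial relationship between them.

A is a four-legged stool. The seat is 304×263 mm, 39 mm thick, top at z = 438 mm. It stands on four square legs, each 34×34 mm in cross-section, from z = 0 to the seat underside, each flush with a corner of the seat. Four stretchers, 34 mm wide and 25 mm tall, connect adjacent legs with their undersides at z = 149 mm, each running between the inner faces of the legs it joins and aligned with the legs' outer faces on the other axis.

B is a picture frame with a 170×522 mm rectangular opening (x by z) and a uniform 61 mm border on every side. Frame depth is 22 mm along y. It is built from two vertical stiles running the full outside height and two horizontal rails spanning the gap between the stiles.

C is a wooden ladder with two side rails of 47×62 mm section and 1576 mm height, set 450 mm apart overall. Between them run 5 rectangular rungs (62 mm deep, 22 mm thick), front faces flush with the rails' −y face. The bottom of the first rung is 259 mm above the floor and each subsequent rung is 263 mm higher than the one below.

The picture frame is on top of the stool. The ladder is on the floor beside the stool on its −y side.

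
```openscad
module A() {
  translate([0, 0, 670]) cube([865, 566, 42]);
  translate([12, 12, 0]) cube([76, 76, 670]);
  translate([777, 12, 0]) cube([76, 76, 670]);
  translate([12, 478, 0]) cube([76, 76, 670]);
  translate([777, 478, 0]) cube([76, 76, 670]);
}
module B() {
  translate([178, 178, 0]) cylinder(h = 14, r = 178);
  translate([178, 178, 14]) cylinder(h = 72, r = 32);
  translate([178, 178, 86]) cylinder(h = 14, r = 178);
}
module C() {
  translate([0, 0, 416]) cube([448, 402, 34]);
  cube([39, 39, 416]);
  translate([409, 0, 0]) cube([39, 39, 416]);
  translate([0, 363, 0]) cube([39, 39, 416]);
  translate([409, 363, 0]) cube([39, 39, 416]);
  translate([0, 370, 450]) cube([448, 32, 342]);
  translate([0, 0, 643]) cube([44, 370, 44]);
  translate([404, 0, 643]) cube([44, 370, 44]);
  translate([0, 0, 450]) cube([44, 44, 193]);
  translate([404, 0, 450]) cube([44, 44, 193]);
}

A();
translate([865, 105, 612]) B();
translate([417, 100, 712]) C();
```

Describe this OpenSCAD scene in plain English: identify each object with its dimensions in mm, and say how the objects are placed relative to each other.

A is a rectangular dining table. The top is 865×566×42 mm with its upper surface at z = 712 mm. It stands on four 76×76 mm square legs, each inset 12 mm from the nearest pair of top edges, running from the floor to the underside of the top.

B is a spool: two coaxial disc flanges of radius 178 mm and thickness 14 mm, joined by a core cylinder of radius 32 mm and height 72 mm. The lower flange rests on z = 0 and the three cylinders share a vertical axis.

C is a chair. The seat is a 448×402×34 mm slab with its top at z = 450 mm, on four 39×39 mm corner legs (flush with the seat edges, standing on z = 0). A flat backrest 32 mm thick, 342 mm tall, spans the full seat width and rises from the seat top along its +y edge, rear face flush with the rear of the seat. Two armrests of 44×44 mm section run along each side from the seat's front edge to the front of the backrest, top faces 237 mm above the seat top and outer faces flush with the seat's x-edges; a 44×44 mm post under the front of each armrest stands on the seat at the front corner.

The spool is beside the table with their tops flush at z = 712. The chair is on top of the table.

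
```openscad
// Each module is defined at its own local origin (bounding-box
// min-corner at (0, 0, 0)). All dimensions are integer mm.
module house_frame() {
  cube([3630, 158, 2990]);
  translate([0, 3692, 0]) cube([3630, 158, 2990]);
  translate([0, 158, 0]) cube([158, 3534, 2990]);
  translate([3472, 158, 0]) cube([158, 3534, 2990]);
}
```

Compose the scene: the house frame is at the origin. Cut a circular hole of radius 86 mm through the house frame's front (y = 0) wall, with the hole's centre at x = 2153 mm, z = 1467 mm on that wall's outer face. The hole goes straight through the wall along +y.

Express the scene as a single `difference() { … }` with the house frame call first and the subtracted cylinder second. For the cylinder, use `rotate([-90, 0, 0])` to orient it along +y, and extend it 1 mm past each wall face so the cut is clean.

difference() {
  house_frame();
  translate([2153, -1, 1467]) rotate([-90, 0, 0]) cylinder(h = 160, r = 86);
}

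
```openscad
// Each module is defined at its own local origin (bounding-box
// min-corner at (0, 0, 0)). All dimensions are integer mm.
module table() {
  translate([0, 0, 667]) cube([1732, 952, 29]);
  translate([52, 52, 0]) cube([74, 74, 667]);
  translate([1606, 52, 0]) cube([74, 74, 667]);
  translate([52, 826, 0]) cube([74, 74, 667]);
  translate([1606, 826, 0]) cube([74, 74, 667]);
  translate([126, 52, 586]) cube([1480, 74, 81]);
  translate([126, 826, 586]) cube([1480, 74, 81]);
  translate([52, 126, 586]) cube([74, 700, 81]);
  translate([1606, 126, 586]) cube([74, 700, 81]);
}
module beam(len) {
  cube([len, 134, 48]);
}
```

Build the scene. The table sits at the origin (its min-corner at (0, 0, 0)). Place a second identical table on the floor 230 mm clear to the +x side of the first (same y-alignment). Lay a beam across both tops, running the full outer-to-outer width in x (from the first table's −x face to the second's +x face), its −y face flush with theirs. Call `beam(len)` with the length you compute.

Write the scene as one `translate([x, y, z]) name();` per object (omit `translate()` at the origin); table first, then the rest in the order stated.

table();
translate([1962, 0, 0]) table();
translate([0, 0, 696]) beam(3694);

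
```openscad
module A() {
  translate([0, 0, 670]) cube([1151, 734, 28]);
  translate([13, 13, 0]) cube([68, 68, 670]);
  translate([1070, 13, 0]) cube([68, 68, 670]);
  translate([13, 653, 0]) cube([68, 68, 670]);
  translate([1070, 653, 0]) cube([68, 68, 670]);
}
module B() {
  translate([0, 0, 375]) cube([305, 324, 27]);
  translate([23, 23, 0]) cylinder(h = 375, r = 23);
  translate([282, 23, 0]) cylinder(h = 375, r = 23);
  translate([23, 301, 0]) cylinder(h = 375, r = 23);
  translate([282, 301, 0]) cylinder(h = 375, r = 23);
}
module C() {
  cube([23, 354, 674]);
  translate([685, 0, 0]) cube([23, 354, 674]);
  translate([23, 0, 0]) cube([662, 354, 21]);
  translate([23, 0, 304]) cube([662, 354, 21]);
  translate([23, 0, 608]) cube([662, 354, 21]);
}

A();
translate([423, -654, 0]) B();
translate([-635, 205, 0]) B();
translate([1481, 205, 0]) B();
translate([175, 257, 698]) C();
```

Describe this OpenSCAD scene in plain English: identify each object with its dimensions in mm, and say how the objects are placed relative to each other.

A is a rectangular dining table. The top is 1151×734×28 mm with its upper surface at z = 698 mm. It stands on four 68×68 mm square legs, each inset 13 mm from the nearest pair of top edges, running from the floor to the underside of the top.

B is a four-legged stool. The seat is a 305×324×27 mm slab whose top surface is at z = 402 mm; four round legs, each 46 mm in diameter, run from the floor (z = 0) to the underside of the seat, each leg's axis is inset half a diameter from the nearest pair of seat edges (so the leg's bounding box is flush with the corner).

C is an open bookshelf. Two side panels, each 23 mm thick, 354 mm deep and 674 mm tall, stand 708 mm apart (outside-to-outside). Between them sit 3 shelves, each 21 mm thick and 354 mm deep, spanning the full gap between the sides. The bottom shelf rests on the floor (its underside at z = 0) and the clear gap between one shelf's top and the next shelf's underside is 283 mm.

Three stools sit around the table at the −y, −x, +x sides. The bookshelf is on top of the table.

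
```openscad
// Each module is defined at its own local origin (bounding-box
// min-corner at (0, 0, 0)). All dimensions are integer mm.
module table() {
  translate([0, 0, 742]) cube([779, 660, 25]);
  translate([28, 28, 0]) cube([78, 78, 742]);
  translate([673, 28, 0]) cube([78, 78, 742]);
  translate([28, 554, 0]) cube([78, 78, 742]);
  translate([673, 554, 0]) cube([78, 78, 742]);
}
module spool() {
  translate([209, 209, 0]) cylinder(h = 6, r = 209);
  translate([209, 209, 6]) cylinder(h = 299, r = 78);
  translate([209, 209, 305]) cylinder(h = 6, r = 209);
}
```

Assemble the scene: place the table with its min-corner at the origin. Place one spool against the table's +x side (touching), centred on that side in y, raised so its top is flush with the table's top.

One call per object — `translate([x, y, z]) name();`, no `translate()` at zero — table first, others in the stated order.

table();
translate([779, 121, 456]) spool();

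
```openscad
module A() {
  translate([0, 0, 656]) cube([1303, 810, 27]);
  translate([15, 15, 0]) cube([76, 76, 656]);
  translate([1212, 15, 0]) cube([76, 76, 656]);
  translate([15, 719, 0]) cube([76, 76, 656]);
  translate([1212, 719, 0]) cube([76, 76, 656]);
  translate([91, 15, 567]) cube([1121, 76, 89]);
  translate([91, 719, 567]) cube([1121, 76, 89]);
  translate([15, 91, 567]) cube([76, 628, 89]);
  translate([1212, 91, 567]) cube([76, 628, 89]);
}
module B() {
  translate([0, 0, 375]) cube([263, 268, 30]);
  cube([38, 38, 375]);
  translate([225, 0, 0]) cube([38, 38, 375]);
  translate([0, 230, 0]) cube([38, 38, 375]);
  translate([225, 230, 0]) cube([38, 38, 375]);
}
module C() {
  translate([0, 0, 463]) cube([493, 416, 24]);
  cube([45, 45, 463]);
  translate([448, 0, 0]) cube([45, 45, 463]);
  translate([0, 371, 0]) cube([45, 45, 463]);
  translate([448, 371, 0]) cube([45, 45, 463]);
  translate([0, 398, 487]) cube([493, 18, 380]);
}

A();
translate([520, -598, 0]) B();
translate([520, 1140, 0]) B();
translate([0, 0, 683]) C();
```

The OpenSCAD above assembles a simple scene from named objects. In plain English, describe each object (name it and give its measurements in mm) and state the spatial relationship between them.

A is a table: top 1303 mm (x) × 810 mm (y), 27 mm thick, upper face at z = 683 mm, on four 76×76 mm square legs, each inset 15 mm from the nearest pair of top edges, running from z = 0 to the bottom of the top. Four apron rails, 76 mm thick and 89 mm tall, run between adjacent legs with their top edges flush with the underside of the top and their outer faces flush with the legs' outer faces.

B is a four-legged stool. The seat is a 263×268×30 mm slab whose top surface is at z = 405 mm; four square legs, each 38×38 mm in cross-section, run from the floor (z = 0) to the underside of the seat, each flush with a corner of the seat.

C is a chair: 493×416 mm seat, 24 mm thick, top at z = 487 mm, on four 45 mm square corner legs flush with the seat edges. A 18 mm thick backrest slab spans the full seat width, extending 380 mm above the seat top, its back face flush with the seat's +y edge.

Two stools sit around the table at the −y, +y sides. The chair is on top of the table.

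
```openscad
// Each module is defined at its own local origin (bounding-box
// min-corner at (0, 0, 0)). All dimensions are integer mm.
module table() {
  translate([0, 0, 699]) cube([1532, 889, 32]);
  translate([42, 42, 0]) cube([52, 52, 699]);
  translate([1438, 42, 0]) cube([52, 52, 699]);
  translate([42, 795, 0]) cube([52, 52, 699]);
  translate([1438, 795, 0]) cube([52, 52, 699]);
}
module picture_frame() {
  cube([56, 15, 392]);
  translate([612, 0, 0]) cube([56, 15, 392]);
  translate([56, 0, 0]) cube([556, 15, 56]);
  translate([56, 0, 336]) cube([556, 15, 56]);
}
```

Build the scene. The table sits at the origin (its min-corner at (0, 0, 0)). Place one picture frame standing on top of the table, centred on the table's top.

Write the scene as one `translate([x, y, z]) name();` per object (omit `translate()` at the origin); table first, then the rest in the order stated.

table();
translate([432, 437, 731]) picture_frame();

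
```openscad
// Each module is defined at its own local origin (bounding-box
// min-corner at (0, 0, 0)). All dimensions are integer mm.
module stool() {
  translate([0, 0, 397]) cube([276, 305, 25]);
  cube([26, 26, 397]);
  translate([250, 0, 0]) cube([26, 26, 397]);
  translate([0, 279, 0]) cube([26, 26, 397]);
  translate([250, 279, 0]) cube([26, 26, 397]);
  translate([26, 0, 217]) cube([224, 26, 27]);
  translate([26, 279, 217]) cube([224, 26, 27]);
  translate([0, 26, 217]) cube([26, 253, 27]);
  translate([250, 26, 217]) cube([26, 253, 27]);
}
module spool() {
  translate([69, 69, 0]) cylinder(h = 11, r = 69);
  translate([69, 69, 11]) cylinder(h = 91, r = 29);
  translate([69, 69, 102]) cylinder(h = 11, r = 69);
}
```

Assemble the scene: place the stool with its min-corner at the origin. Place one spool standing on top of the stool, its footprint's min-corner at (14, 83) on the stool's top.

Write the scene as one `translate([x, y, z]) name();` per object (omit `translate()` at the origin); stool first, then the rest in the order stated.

stool();
translate([14, 83, 422]) spool();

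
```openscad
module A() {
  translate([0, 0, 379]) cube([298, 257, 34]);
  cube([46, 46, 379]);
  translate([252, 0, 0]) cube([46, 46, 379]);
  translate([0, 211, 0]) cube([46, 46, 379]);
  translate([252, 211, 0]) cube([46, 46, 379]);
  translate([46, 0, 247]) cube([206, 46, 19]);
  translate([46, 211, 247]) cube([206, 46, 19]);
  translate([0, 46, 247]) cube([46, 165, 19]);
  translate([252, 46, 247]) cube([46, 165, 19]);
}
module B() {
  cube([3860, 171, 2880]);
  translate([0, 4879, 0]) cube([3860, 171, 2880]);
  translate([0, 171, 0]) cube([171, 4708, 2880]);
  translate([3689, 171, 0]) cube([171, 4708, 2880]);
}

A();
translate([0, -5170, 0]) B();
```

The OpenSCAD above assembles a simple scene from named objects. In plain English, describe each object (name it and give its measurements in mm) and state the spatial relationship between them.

A is a simple wooden stool: a rectangular seat 298 mm (x) by 257 mm (y), 34 mm thick, top face at z = 413 mm, on four square legs, each 46×46 mm in cross-section. The legs rest on z = 0, each flush with a corner of the seat. Four stretchers, 46 mm wide and 19 mm tall, connect adjacent legs with their undersides at z = 247 mm, each running between the inner faces of the legs it joins and aligned with the legs' outer faces on the other axis.

B is the wall frame of a small rectangular building: four walls, each 2880 mm tall and 171 mm thick, enclosing a footprint 3860 mm (x) by 5050 mm (y) outside-to-outside, with no floor or roof. The front and back walls (the −y and +y sides) span the full width; the two side walls fit between them.

The house frame is on the floor beside the stool on its −y side.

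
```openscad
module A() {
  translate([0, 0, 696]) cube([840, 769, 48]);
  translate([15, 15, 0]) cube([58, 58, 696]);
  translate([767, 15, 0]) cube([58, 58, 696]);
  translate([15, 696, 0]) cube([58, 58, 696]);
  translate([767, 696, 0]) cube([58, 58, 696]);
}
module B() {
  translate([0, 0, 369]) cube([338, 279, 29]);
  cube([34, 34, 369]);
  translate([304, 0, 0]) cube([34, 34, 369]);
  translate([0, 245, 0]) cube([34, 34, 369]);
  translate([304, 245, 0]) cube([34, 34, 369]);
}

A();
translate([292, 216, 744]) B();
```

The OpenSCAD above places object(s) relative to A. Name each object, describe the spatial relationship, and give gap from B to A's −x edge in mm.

A is a table. B is a stool. The stool is on top of the table. The gap from the stool to the table's −x edge is 292 mm.

The stool's min-x is at 292; the table's min-x is 0; gap = 292 mm.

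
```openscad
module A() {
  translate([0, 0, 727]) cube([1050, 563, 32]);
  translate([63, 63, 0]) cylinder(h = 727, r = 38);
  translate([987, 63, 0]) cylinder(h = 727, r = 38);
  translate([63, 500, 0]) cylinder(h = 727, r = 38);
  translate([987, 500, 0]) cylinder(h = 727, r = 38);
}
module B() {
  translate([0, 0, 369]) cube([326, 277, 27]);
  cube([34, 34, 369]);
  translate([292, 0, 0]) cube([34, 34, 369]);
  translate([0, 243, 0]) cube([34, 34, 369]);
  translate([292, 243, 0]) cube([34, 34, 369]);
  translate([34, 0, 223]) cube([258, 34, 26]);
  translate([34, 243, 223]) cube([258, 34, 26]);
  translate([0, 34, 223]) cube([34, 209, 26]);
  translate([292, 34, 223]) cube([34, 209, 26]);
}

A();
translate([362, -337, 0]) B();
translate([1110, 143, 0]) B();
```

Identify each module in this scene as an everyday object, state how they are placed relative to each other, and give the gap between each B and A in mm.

Each stool's nearest face is 60 mm from the table's bounding box.

A is a table. B is a stool. Two stools sit around the table at the −y, +x sides. The gap between each stool and the table is 60 mm.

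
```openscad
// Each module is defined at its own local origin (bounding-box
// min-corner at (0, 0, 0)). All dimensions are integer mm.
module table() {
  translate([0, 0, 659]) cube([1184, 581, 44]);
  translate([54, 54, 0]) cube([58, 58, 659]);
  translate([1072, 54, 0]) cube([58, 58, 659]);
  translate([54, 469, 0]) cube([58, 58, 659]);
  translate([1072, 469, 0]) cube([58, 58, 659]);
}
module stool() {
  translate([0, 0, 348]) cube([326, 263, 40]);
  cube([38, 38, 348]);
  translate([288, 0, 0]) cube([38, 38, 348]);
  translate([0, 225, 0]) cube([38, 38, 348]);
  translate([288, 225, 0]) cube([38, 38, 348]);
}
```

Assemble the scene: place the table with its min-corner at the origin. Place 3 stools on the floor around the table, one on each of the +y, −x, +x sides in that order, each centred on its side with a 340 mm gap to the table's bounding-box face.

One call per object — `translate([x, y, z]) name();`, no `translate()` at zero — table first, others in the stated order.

table();
translate([429, 921, 0]) stool();
translate([-666, 159, 0]) stool();
translate([1524, 159, 0]) stool();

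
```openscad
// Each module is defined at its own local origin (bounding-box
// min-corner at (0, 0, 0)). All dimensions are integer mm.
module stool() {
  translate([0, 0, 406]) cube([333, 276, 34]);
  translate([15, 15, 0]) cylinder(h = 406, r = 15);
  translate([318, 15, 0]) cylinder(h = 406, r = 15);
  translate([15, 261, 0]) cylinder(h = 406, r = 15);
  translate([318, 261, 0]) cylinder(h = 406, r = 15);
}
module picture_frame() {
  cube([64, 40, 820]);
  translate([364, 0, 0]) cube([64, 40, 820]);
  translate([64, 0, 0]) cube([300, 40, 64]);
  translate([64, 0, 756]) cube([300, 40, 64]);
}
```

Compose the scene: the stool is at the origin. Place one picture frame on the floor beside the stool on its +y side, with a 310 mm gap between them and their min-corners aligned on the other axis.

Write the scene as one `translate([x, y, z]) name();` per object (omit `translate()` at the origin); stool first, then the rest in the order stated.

stool();
translate([0, 586, 0]) picture_frame();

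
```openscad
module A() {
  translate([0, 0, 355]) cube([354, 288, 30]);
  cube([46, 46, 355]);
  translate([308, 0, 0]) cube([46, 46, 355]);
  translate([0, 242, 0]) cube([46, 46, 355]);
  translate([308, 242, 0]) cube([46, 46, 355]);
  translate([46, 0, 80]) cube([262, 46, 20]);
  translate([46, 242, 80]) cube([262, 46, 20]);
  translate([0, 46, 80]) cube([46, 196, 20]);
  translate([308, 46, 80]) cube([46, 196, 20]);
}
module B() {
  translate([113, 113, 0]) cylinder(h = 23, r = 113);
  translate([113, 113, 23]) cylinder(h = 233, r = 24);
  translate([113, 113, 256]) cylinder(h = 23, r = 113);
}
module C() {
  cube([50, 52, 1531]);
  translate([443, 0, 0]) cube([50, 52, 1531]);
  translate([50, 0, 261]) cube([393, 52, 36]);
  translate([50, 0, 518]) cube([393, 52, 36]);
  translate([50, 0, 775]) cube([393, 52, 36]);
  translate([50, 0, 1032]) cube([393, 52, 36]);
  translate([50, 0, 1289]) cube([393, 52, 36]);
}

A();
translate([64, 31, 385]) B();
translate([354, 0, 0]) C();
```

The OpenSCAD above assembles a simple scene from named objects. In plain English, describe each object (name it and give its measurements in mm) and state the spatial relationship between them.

A is a simple wooden stool: a rectangular seat 354 mm (x) by 288 mm (y), 30 mm thick, top face at z = 385 mm, on four square legs, each 46×46 mm in cross-section. The legs rest on z = 0, each flush with a corner of the seat. Four stretchers, 46 mm wide and 20 mm tall, connect adjacent legs with their undersides at z = 80 mm, each running between the inner faces of the legs it joins and aligned with the legs' outer faces on the other axis.

B is a spool: two coaxial disc flanges of radius 113 mm and thickness 23 mm, joined by a core cylinder of radius 24 mm and height 233 mm. The lower flange rests on z = 0 and the three cylinders share a vertical axis.

C is a wooden ladder with two side rails of 50×52 mm section and 1531 mm height, set 493 mm apart overall. Between them run 5 rectangular rungs (52 mm deep, 36 mm thick), front faces flush with the rails' −y face. The bottom of the first rung is 261 mm above the floor and each subsequent rung is 257 mm higher than the one below.

The spool is on top of the stool, centred. The ladder is against the stool's +x side, with their −y faces flush.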